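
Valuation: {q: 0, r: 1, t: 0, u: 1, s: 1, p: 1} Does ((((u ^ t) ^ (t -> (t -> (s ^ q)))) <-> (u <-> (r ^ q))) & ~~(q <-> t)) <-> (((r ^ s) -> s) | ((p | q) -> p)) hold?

u ^ t = 1 ^ 0 = 1
s ^ q = 1 ^ 0 = 1
t -> (s ^ q) = 0 -> 1 = 1
t -> (t -> (s ^ q)) = 0 -> 1 = 1
(u ^ t) ^ (t -> (t -> (s ^ q))) = 1 ^ 1 = 0
r ^ q = 1 ^ 0 = 1
u <-> (r ^ q) = 1 <-> 1 = 1
((u ^ t) ^ (t -> (t -> (s ^ q)))) <-> (u <-> (r ^ q)) = 0 <-> 1 = 0
q <-> t = 0 <-> 0 = 1
~(q <-> t) = ~1 = 0
~~(q <-> t) = ~0 = 1
(((u ^ t) ^ (t -> (t -> (s ^ q)))) <-> (u <-> (r ^ q))) & ~~(q <-> t) = 0 & 1 = 0
r ^ s = 1 ^ 1 = 0
(r ^ s) -> s = 0 -> 1 = 1
p | q = 1 | 0 = 1
(p | q) -> p = 1 -> 1 = 1
((r ^ s) -> s) | ((p | q) -> p) = 1 | 1 = 1
((((u ^ t) ^ (t -> (t -> (s ^ q)))) <-> (u <-> (r ^ q))) & ~~(q <-> t)) <-> (((r ^ s) -> s) | ((p | q) -> p)) = 0 <-> 1 = 0

0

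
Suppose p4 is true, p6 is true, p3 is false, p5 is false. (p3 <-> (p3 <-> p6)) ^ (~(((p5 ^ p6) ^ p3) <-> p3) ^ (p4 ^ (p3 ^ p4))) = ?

p3 <-> p6 = F <-> T = F
p3 <-> (p3 <-> p6) = F <-> F = T
p5 ^ p6 = F ^ T = T
(p5 ^ p6) ^ p3 = T ^ F = T
((p5 ^ p6) ^ p3) <-> p3 = T <-> F = F
~(((p5 ^ p6) ^ p3) <-> p3) = ~F = T
p3 ^ p4 = F ^ T = T
p4 ^ (p3 ^ p4) = T ^ T = F
~(((p5 ^ p6) ^ p3) <-> p3) ^ (p4 ^ (p3 ^ p4)) = T ^ F = T
(p3 <-> (p3 <-> p6)) ^ (~(((p5 ^ p6) ^ p3) <-> p3) ^ (p4 ^ (p3 ^ p4))) = T ^ T = F

F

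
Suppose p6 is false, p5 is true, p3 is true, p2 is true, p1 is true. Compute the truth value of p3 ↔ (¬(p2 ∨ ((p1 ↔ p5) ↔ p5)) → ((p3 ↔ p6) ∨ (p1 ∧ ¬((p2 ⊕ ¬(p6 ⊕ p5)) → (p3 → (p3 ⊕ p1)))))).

p1 ↔ p5 = True ↔ True = True
(p1 ↔ p5) ↔ p5 = True ↔ True = True
p2 ∨ ((p1 ↔ p5) ↔ p5) = True ∨ True = True
¬(p2 ∨ ((p1 ↔ p5) ↔ p5)) = ¬True = False
p3 ↔ p6 = True ↔ False = False
p6 ⊕ p5 = False ⊕ True = True
¬(p6 ⊕ p5) = ¬True = False
p2 ⊕ ¬(p6 ⊕ p5) = True ⊕ False = True
p3 ⊕ p1 = True ⊕ True = False
p3 → (p3 ⊕ p1) = True → False = False
(p2 ⊕ ¬(p6 ⊕ p5)) → (p3 → (p3 ⊕ p1)) = True → False = False
¬((p2 ⊕ ¬(p6 ⊕ p5)) → (p3 → (p3 ⊕ p1))) = ¬False = True
p1 ∧ ¬((p2 ⊕ ¬(p6 ⊕ p5)) → (p3 → (p3 ⊕ p1))) = True ∧ True = True
(p3 ↔ p6) ∨ (p1 ∧ ¬((p2 ⊕ ¬(p6 ⊕ p5)) → (p3 → (p3 ⊕ p1)))) = False ∨ True = True
¬(p2 ∨ ((p1 ↔ p5) ↔ p5)) → ((p3 ↔ p6) ∨ (p1 ∧ ¬((p2 ⊕ ¬(p6 ⊕ p5)) → (p3 → (p3 ⊕ p1))))) = False → True = True
p3 ↔ (¬(p2 ∨ ((p1 ↔ p5) ↔ p5)) → ((p3 ↔ p6) ∨ (p1 ∧ ¬((p2 ⊕ ¬(p6 ⊕ p5)) → (p3 → (p3 ⊕ p1)))))) = True ↔ True = True

True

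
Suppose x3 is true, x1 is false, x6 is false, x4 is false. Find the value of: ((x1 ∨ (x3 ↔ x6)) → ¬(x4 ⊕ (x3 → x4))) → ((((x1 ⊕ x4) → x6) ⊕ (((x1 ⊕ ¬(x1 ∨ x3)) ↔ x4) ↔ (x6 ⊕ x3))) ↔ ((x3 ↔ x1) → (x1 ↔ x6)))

x3 ↔ x6 = True ↔ False = False
x1 ∨ (x3 ↔ x6) = False ∨ False = False
x3 → x4 = True → False = False
x4 ⊕ (x3 → x4) = False ⊕ False = False
¬(x4 ⊕ (x3 → x4)) = ¬False = True
(x1 ∨ (x3 ↔ x6)) → ¬(x4 ⊕ (x3 → x4)) = False → True = True
x1 ⊕ x4 = False ⊕ False = False
(x1 ⊕ x4) → x6 = False → False = True
x1 ∨ x3 = False ∨ True = True
¬(x1 ∨ x3) = ¬True = False
x1 ⊕ ¬(x1 ∨ x3) = False ⊕ False = False
(x1 ⊕ ¬(x1 ∨ x3)) ↔ x4 = False ↔ False = True
x6 ⊕ x3 = False ⊕ True = True
((x1 ⊕ ¬(x1 ∨ x3)) ↔ x4) ↔ (x6 ⊕ x3) = True ↔ True = True
((x1 ⊕ x4) → x6) ⊕ (((x1 ⊕ ¬(x1 ∨ x3)) ↔ x4) ↔ (x6 ⊕ x3)) = True ⊕ True = False
x3 ↔ x1 = True ↔ False = False
x1 ↔ x6 = False ↔ False = True
(x3 ↔ x1) → (x1 ↔ x6) = False → True = True
(((x1 ⊕ x4) → x6) ⊕ (((x1 ⊕ ¬(x1 ∨ x3)) ↔ x4) ↔ (x6 ⊕ x3))) ↔ ((x3 ↔ x1) → (x1 ↔ x6)) = False ↔ True = False
((x1 ∨ (x3 ↔ x6)) → ¬(x4 ⊕ (x3 → x4))) → ((((x1 ⊕ x4) → x6) ⊕ (((x1 ⊕ ¬(x1 ∨ x3)) ↔ x4) ↔ (x6 ⊕ x3))) ↔ ((x3 ↔ x1) → (x1 ↔ x6))) = True → False = False

False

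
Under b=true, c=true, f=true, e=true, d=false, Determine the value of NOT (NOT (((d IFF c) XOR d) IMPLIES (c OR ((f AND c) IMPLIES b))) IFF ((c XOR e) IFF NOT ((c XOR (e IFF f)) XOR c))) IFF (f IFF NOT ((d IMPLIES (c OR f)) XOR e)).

true

d IFF c = false IFF true = false
(d IFF c) XOR d = false XOR false = false
f AND c = true AND true = true
(f AND c) IMPLIES b = true IMPLIES true = true
c OR ((f AND c) IMPLIES b) = true OR true = true
((d IFF c) XOR d) IMPLIES (c OR ((f AND c) IMPLIES b)) = false IMPLIES true = true
NOT (((d IFF c) XOR d) IMPLIES (c OR ((f AND c) IMPLIES b))) = NOT true = false
c XOR e = true XOR true = false
e IFF f = true IFF true = true
c XOR (e IFF f) = true XOR true = false
(c XOR (e IFF f)) XOR c = false XOR true = true
NOT ((c XOR (e IFF f)) XOR c) = NOT true = false
(c XOR e) IFF NOT ((c XOR (e IFF f)) XOR c) = false IFF false = true
NOT (((d IFF c) XOR d) IMPLIES (c OR ((f AND c) IMPLIES b))) IFF ((c XOR e) IFF NOT ((c XOR (e IFF f)) XOR c)) = false IFF true = false
NOT (NOT (((d IFF c) XOR d) IMPLIES (c OR ((f AND c) IMPLIES b))) IFF ((c XOR e) IFF NOT ((c XOR (e IFF f)) XOR c))) = NOT false = true
c OR f = true OR true = true
d IMPLIES (c OR f) = false IMPLIES true = true
(d IMPLIES (c OR f)) XOR e = true XOR true = false
NOT ((d IMPLIES (c OR f)) XOR e) = NOT false = true
f IFF NOT ((d IMPLIES (c OR f)) XOR e) = true IFF true = true
NOT (NOT (((d IFF c) XOR d) IMPLIES (c OR ((f AND c) IMPLIES b))) IFF ((c XOR e) IFF NOT ((c XOR (e IFF f)) XOR c))) IFF (f IFF NOT ((d IMPLIES (c OR f)) XOR e)) = true IFF true = true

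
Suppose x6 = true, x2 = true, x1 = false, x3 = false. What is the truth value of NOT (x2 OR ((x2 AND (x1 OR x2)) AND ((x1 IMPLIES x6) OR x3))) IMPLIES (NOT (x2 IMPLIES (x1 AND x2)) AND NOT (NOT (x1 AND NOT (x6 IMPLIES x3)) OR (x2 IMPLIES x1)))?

x1 OR x2 = false OR true = true
x2 AND (x1 OR x2) = true AND true = true
x1 IMPLIES x6 = false IMPLIES true = true
(x1 IMPLIES x6) OR x3 = true OR false = true
(x2 AND (x1 OR x2)) AND ((x1 IMPLIES x6) OR x3) = true AND true = true
x2 OR ((x2 AND (x1 OR x2)) AND ((x1 IMPLIES x6) OR x3)) = true OR true = true
NOT (x2 OR ((x2 AND (x1 OR x2)) AND ((x1 IMPLIES x6) OR x3))) = NOT true = false
x1 AND x2 = false AND true = false
x2 IMPLIES (x1 AND x2) = true IMPLIES false = false
NOT (x2 IMPLIES (x1 AND x2)) = NOT false = true
x6 IMPLIES x3 = true IMPLIES false = false
NOT (x6 IMPLIES x3) = NOT false = true
x1 AND NOT (x6 IMPLIES x3) = false AND true = false
NOT (x1 AND NOT (x6 IMPLIES x3)) = NOT false = true
x2 IMPLIES x1 = true IMPLIES false = false
NOT (x1 AND NOT (x6 IMPLIES x3)) OR (x2 IMPLIES x1) = true OR false = true
NOT (NOT (x1 AND NOT (x6 IMPLIES x3)) OR (x2 IMPLIES x1)) = NOT true = false
NOT (x2 IMPLIES (x1 AND x2)) AND NOT (NOT (x1 AND NOT (x6 IMPLIES x3)) OR (x2 IMPLIES x1)) = true AND false = false
NOT (x2 OR ((x2 AND (x1 OR x2)) AND ((x1 IMPLIES x6) OR x3))) IMPLIES (NOT (x2 IMPLIES (x1 AND x2)) AND NOT (NOT (x1 AND NOT (x6 IMPLIES x3)) OR (x2 IMPLIES x1))) = false IMPLIES false = true

true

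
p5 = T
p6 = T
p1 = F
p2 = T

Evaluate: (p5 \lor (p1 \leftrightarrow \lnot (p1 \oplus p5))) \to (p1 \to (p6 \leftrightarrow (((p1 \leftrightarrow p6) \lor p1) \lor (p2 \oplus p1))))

T

p1 \oplus p5 = F \oplus T = T
\lnot (p1 \oplus p5) = \lnot T = F
p1 \leftrightarrow \lnot (p1 \oplus p5) = F \leftrightarrow F = T
p5 \lor (p1 \leftrightarrow \lnot (p1 \oplus p5)) = T \lor T = T
p1 \leftrightarrow p6 = F \leftrightarrow T = F
(p1 \leftrightarrow p6) \lor p1 = F \lor F = F
p2 \oplus p1 = T \oplus F = T
((p1 \leftrightarrow p6) \lor p1) \lor (p2 \oplus p1) = F \lor T = T
p6 \leftrightarrow (((p1 \leftrightarrow p6) \lor p1) \lor (p2 \oplus p1)) = T \leftrightarrow T = T
p1 \to (p6 \leftrightarrow (((p1 \leftrightarrow p6) \lor p1) \lor (p2 \oplus p1))) = F \to T = T
(p5 \lor (p1 \leftrightarrow \lnot (p1 \oplus p5))) \to (p1 \to (p6 \leftrightarrow (((p1 \leftrightarrow p6) \lor p1) \lor (p2 \oplus p1)))) = T \to T = T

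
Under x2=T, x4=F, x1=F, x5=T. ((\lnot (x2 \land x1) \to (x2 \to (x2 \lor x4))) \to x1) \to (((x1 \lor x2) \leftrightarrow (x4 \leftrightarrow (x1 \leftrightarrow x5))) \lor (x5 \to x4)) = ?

T

x2 \land x1 = T \land F = F
\lnot (x2 \land x1) = \lnot F = T
x2 \lor x4 = T \lor F = T
x2 \to (x2 \lor x4) = T \to T = T
\lnot (x2 \land x1) \to (x2 \to (x2 \lor x4)) = T \to T = T
(\lnot (x2 \land x1) \to (x2 \to (x2 \lor x4))) \to x1 = T \to F = F
x1 \lor x2 = F \lor T = T
x1 \leftrightarrow x5 = F \leftrightarrow T = F
x4 \leftrightarrow (x1 \leftrightarrow x5) = F \leftrightarrow F = T
(x1 \lor x2) \leftrightarrow (x4 \leftrightarrow (x1 \leftrightarrow x5)) = T \leftrightarrow T = T
x5 \to x4 = T \to F = F
((x1 \lor x2) \leftrightarrow (x4 \leftrightarrow (x1 \leftrightarrow x5))) \lor (x5 \to x4) = T \lor F = T
((\lnot (x2 \land x1) \to (x2 \to (x2 \lor x4))) \to x1) \to (((x1 \lor x2) \leftrightarrow (x4 \leftrightarrow (x1 \leftrightarrow x5))) \lor (x5 \to x4)) = F \to T = T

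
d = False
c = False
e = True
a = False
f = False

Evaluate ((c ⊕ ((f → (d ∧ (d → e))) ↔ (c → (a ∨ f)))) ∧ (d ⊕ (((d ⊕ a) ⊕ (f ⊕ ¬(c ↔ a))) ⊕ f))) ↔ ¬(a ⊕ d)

Substituting d=False, c=False, e=True, a=False, f=False:
d → e = False → True = True
d ∧ (d → e) = False ∧ True = False
f → (d ∧ (d → e)) = False → False = True
a ∨ f = False ∨ False = False
c → (a ∨ f) = False → False = True
(f → (d ∧ (d → e))) ↔ (c → (a ∨ f)) = True ↔ True = True
c ⊕ ((f → (d ∧ (d → e))) ↔ (c → (a ∨ f))) = False ⊕ True = True
d ⊕ a = False ⊕ False = False
c ↔ a = False ↔ False = True
¬(c ↔ a) = ¬True = False
f ⊕ ¬(c ↔ a) = False ⊕ False = False
(d ⊕ a) ⊕ (f ⊕ ¬(c ↔ a)) = False ⊕ False = False
((d ⊕ a) ⊕ (f ⊕ ¬(c ↔ a))) ⊕ f = False ⊕ False = False
d ⊕ (((d ⊕ a) ⊕ (f ⊕ ¬(c ↔ a))) ⊕ f) = False ⊕ False = False
(c ⊕ ((f → (d ∧ (d → e))) ↔ (c → (a ∨ f)))) ∧ (d ⊕ (((d ⊕ a) ⊕ (f ⊕ ¬(c ↔ a))) ⊕ f)) = True ∧ False = False
a ⊕ d = False ⊕ False = False
¬(a ⊕ d) = ¬False = True
((c ⊕ ((f → (d ∧ (d → e))) ↔ (c → (a ∨ f)))) ∧ (d ⊕ (((d ⊕ a) ⊕ (f ⊕ ¬(c ↔ a))) ⊕ f))) ↔ ¬(a ⊕ d) = False ↔ True = False

False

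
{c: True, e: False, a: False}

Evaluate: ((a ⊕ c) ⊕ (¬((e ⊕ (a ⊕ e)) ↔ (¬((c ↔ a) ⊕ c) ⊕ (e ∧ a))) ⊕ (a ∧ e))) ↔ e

a ⊕ c = False ⊕ True = True
a ⊕ e = False ⊕ False = False
e ⊕ (a ⊕ e) = False ⊕ False = False
c ↔ a = True ↔ False = False
(c ↔ a) ⊕ c = False ⊕ True = True
¬((c ↔ a) ⊕ c) = ¬True = False
e ∧ a = False ∧ False = False
¬((c ↔ a) ⊕ c) ⊕ (e ∧ a) = False ⊕ False = False
(e ⊕ (a ⊕ e)) ↔ (¬((c ↔ a) ⊕ c) ⊕ (e ∧ a)) = False ↔ False = True
¬((e ⊕ (a ⊕ e)) ↔ (¬((c ↔ a) ⊕ c) ⊕ (e ∧ a))) = ¬True = False
a ∧ e = False ∧ False = False
¬((e ⊕ (a ⊕ e)) ↔ (¬((c ↔ a) ⊕ c) ⊕ (e ∧ a))) ⊕ (a ∧ e) = False ⊕ False = False
(a ⊕ c) ⊕ (¬((e ⊕ (a ⊕ e)) ↔ (¬((c ↔ a) ⊕ c) ⊕ (e ∧ a))) ⊕ (a ∧ e)) = True ⊕ False = True
((a ⊕ c) ⊕ (¬((e ⊕ (a ⊕ e)) ↔ (¬((c ↔ a) ⊕ c) ⊕ (e ∧ a))) ⊕ (a ∧ e))) ↔ e = True ↔ False = False

False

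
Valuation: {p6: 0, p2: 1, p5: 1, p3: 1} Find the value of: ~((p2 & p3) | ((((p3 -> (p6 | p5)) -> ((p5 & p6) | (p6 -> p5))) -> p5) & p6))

0

p2 & p3 = 1 & 1 = 1
p6 | p5 = 0 | 1 = 1
p3 -> (p6 | p5) = 1 -> 1 = 1
p5 & p6 = 1 & 0 = 0
p6 -> p5 = 0 -> 1 = 1
(p5 & p6) | (p6 -> p5) = 0 | 1 = 1
(p3 -> (p6 | p5)) -> ((p5 & p6) | (p6 -> p5)) = 1 -> 1 = 1
((p3 -> (p6 | p5)) -> ((p5 & p6) | (p6 -> p5))) -> p5 = 1 -> 1 = 1
(((p3 -> (p6 | p5)) -> ((p5 & p6) | (p6 -> p5))) -> p5) & p6 = 1 & 0 = 0
(p2 & p3) | ((((p3 -> (p6 | p5)) -> ((p5 & p6) | (p6 -> p5))) -> p5) & p6) = 1 | 0 = 1
~((p2 & p3) | ((((p3 -> (p6 | p5)) -> ((p5 & p6) | (p6 -> p5))) -> p5) & p6)) = ~1 = 0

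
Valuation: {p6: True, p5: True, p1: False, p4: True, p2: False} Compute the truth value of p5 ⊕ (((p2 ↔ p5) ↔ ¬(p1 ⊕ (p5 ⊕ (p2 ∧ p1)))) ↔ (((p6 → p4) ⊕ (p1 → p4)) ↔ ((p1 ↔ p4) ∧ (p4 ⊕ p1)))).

p2 ↔ p5 = False ↔ True = False
p2 ∧ p1 = False ∧ False = False
p5 ⊕ (p2 ∧ p1) = True ⊕ False = True
p1 ⊕ (p5 ⊕ (p2 ∧ p1)) = False ⊕ True = True
¬(p1 ⊕ (p5 ⊕ (p2 ∧ p1))) = ¬True = False
(p2 ↔ p5) ↔ ¬(p1 ⊕ (p5 ⊕ (p2 ∧ p1))) = False ↔ False = True
p6 → p4 = True → True = True
p1 → p4 = False → True = True
(p6 → p4) ⊕ (p1 → p4) = True ⊕ True = False
p1 ↔ p4 = False ↔ True = False
p4 ⊕ p1 = True ⊕ False = True
(p1 ↔ p4) ∧ (p4 ⊕ p1) = False ∧ True = False
((p6 → p4) ⊕ (p1 → p4)) ↔ ((p1 ↔ p4) ∧ (p4 ⊕ p1)) = False ↔ False = True
((p2 ↔ p5) ↔ ¬(p1 ⊕ (p5 ⊕ (p2 ∧ p1)))) ↔ (((p6 → p4) ⊕ (p1 → p4)) ↔ ((p1 ↔ p4) ∧ (p4 ⊕ p1))) = True ↔ True = True
p5 ⊕ (((p2 ↔ p5) ↔ ¬(p1 ⊕ (p5 ⊕ (p2 ∧ p1)))) ↔ (((p6 → p4) ⊕ (p1 → p4)) ↔ ((p1 ↔ p4) ∧ (p4 ⊕ p1)))) = True ⊕ True = False

False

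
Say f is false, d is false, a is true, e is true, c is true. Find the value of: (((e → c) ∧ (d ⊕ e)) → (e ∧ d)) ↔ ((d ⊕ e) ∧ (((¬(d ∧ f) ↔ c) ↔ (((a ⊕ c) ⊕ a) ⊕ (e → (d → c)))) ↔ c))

e → c = T → T = T
d ⊕ e = F ⊕ T = T
(e → c) ∧ (d ⊕ e) = T ∧ T = T
e ∧ d = T ∧ F = F
((e → c) ∧ (d ⊕ e)) → (e ∧ d) = T → F = F
d ⊕ e = F ⊕ T = T
d ∧ f = F ∧ F = F
¬(d ∧ f) = ¬F = T
¬(d ∧ f) ↔ c = T ↔ T = T
a ⊕ c = T ⊕ T = F
(a ⊕ c) ⊕ a = F ⊕ T = T
d → c = F → T = T
e → (d → c) = T → T = T
((a ⊕ c) ⊕ a) ⊕ (e → (d → c)) = T ⊕ T = F
(¬(d ∧ f) ↔ c) ↔ (((a ⊕ c) ⊕ a) ⊕ (e → (d → c))) = T ↔ F = F
((¬(d ∧ f) ↔ c) ↔ (((a ⊕ c) ⊕ a) ⊕ (e → (d → c)))) ↔ c = F ↔ T = F
(d ⊕ e) ∧ (((¬(d ∧ f) ↔ c) ↔ (((a ⊕ c) ⊕ a) ⊕ (e → (d → c)))) ↔ c) = T ∧ F = F
(((e → c) ∧ (d ⊕ e)) → (e ∧ d)) ↔ ((d ⊕ e) ∧ (((¬(d ∧ f) ↔ c) ↔ (((a ⊕ c) ⊕ a) ⊕ (e → (d → c)))) ↔ c)) = F ↔ F = T

T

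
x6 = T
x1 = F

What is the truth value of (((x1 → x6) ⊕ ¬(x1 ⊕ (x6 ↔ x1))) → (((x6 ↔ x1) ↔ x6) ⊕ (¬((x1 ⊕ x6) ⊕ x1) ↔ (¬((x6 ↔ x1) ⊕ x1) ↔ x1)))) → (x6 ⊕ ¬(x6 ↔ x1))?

x1 → x6 = F → T = T
x6 ↔ x1 = T ↔ F = F
x1 ⊕ (x6 ↔ x1) = F ⊕ F = F
¬(x1 ⊕ (x6 ↔ x1)) = ¬F = T
(x1 → x6) ⊕ ¬(x1 ⊕ (x6 ↔ x1)) = T ⊕ T = F
x6 ↔ x1 = T ↔ F = F
(x6 ↔ x1) ↔ x6 = F ↔ T = F
x1 ⊕ x6 = F ⊕ T = T
(x1 ⊕ x6) ⊕ x1 = T ⊕ F = T
¬((x1 ⊕ x6) ⊕ x1) = ¬T = F
x6 ↔ x1 = T ↔ F = F
(x6 ↔ x1) ⊕ x1 = F ⊕ F = F
¬((x6 ↔ x1) ⊕ x1) = ¬F = T
¬((x6 ↔ x1) ⊕ x1) ↔ x1 = T ↔ F = F
¬((x1 ⊕ x6) ⊕ x1) ↔ (¬((x6 ↔ x1) ⊕ x1) ↔ x1) = F ↔ F = T
((x6 ↔ x1) ↔ x6) ⊕ (¬((x1 ⊕ x6) ⊕ x1) ↔ (¬((x6 ↔ x1) ⊕ x1) ↔ x1)) = F ⊕ T = T
((x1 → x6) ⊕ ¬(x1 ⊕ (x6 ↔ x1))) → (((x6 ↔ x1) ↔ x6) ⊕ (¬((x1 ⊕ x6) ⊕ x1) ↔ (¬((x6 ↔ x1) ⊕ x1) ↔ x1))) = F → T = T
x6 ↔ x1 = T ↔ F = F
¬(x6 ↔ x1) = ¬F = T
x6 ⊕ ¬(x6 ↔ x1) = T ⊕ T = F
(((x1 → x6) ⊕ ¬(x1 ⊕ (x6 ↔ x1))) → (((x6 ↔ x1) ↔ x6) ⊕ (¬((x1 ⊕ x6) ⊕ x1) ↔ (¬((x6 ↔ x1) ⊕ x1) ↔ x1)))) → (x6 ⊕ ¬(x6 ↔ x1)) = T → F = F

F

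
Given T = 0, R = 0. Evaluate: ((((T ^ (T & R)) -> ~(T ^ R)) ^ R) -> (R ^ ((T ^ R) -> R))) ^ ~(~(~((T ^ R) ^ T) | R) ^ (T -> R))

1

Substituting T=0, R=0:
T & R = 0 & 0 = 0
T ^ (T & R) = 0 ^ 0 = 0
T ^ R = 0 ^ 0 = 0
~(T ^ R) = ~0 = 1
(T ^ (T & R)) -> ~(T ^ R) = 0 -> 1 = 1
((T ^ (T & R)) -> ~(T ^ R)) ^ R = 1 ^ 0 = 1
T ^ R = 0 ^ 0 = 0
(T ^ R) -> R = 0 -> 0 = 1
R ^ ((T ^ R) -> R) = 0 ^ 1 = 1
(((T ^ (T & R)) -> ~(T ^ R)) ^ R) -> (R ^ ((T ^ R) -> R)) = 1 -> 1 = 1
T ^ R = 0 ^ 0 = 0
(T ^ R) ^ T = 0 ^ 0 = 0
~((T ^ R) ^ T) = ~0 = 1
~((T ^ R) ^ T) | R = 1 | 0 = 1
~(~((T ^ R) ^ T) | R) = ~1 = 0
T -> R = 0 -> 0 = 1
~(~((T ^ R) ^ T) | R) ^ (T -> R) = 0 ^ 1 = 1
~(~(~((T ^ R) ^ T) | R) ^ (T -> R)) = ~1 = 0
((((T ^ (T & R)) -> ~(T ^ R)) ^ R) -> (R ^ ((T ^ R) -> R))) ^ ~(~(~((T ^ R) ^ T) | R) ^ (T -> R)) = 1 ^ 0 = 1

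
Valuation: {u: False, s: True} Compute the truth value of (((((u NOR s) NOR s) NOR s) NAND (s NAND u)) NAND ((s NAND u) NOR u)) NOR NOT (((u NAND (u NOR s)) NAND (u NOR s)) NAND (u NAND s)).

False

u NOR s = False NOR True = False
(u NOR s) NOR s = False NOR True = False
((u NOR s) NOR s) NOR s = False NOR True = False
s NAND u = True NAND False = True
(((u NOR s) NOR s) NOR s) NAND (s NAND u) = False NAND True = True
s NAND u = True NAND False = True
(s NAND u) NOR u = True NOR False = False
((((u NOR s) NOR s) NOR s) NAND (s NAND u)) NAND ((s NAND u) NOR u) = True NAND False = True
u NOR s = False NOR True = False
u NAND (u NOR s) = False NAND False = True
u NOR s = False NOR True = False
(u NAND (u NOR s)) NAND (u NOR s) = True NAND False = True
u NAND s = False NAND True = True
((u NAND (u NOR s)) NAND (u NOR s)) NAND (u NAND s) = True NAND True = False
NOT (((u NAND (u NOR s)) NAND (u NOR s)) NAND (u NAND s)) = NOT False = True
(((((u NOR s) NOR s) NOR s) NAND (s NAND u)) NAND ((s NAND u) NOR u)) NOR NOT (((u NAND (u NOR s)) NAND (u NOR s)) NAND (u NAND s)) = True NOR True = False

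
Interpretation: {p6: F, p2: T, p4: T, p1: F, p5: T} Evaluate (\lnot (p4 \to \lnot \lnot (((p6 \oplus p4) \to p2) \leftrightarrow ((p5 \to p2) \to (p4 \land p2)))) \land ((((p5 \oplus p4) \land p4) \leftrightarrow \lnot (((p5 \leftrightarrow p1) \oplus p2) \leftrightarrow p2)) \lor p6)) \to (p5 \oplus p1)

Substituting p6=F, p2=T, p4=T, p1=F, p5=T:
p6 \oplus p4 = F \oplus T = T
(p6 \oplus p4) \to p2 = T \to T = T
p5 \to p2 = T \to T = T
p4 \land p2 = T \land T = T
(p5 \to p2) \to (p4 \land p2) = T \to T = T
((p6 \oplus p4) \to p2) \leftrightarrow ((p5 \to p2) \to (p4 \land p2)) = T \leftrightarrow T = T
\lnot (((p6 \oplus p4) \to p2) \leftrightarrow ((p5 \to p2) \to (p4 \land p2))) = \lnot T = F
\lnot \lnot (((p6 \oplus p4) \to p2) \leftrightarrow ((p5 \to p2) \to (p4 \land p2))) = \lnot F = T
p4 \to \lnot \lnot (((p6 \oplus p4) \to p2) \leftrightarrow ((p5 \to p2) \to (p4 \land p2))) = T \to T = T
\lnot (p4 \to \lnot \lnot (((p6 \oplus p4) \to p2) \leftrightarrow ((p5 \to p2) \to (p4 \land p2)))) = \lnot T = F
p5 \oplus p4 = T \oplus T = F
(p5 \oplus p4) \land p4 = F \land T = F
p5 \leftrightarrow p1 = T \leftrightarrow F = F
(p5 \leftrightarrow p1) \oplus p2 = F \oplus T = T
((p5 \leftrightarrow p1) \oplus p2) \leftrightarrow p2 = T \leftrightarrow T = T
\lnot (((p5 \leftrightarrow p1) \oplus p2) \leftrightarrow p2) = \lnot T = F
((p5 \oplus p4) \land p4) \leftrightarrow \lnot (((p5 \leftrightarrow p1) \oplus p2) \leftrightarrow p2) = F \leftrightarrow F = T
(((p5 \oplus p4) \land p4) \leftrightarrow \lnot (((p5 \leftrightarrow p1) \oplus p2) \leftrightarrow p2)) \lor p6 = T \lor F = T
\lnot (p4 \to \lnot \lnot (((p6 \oplus p4) \to p2) \leftrightarrow ((p5 \to p2) \to (p4 \land p2)))) \land ((((p5 \oplus p4) \land p4) \leftrightarrow \lnot (((p5 \leftrightarrow p1) \oplus p2) \leftrightarrow p2)) \lor p6) = F \land T = F
p5 \oplus p1 = T \oplus F = T
(\lnot (p4 \to \lnot \lnot (((p6 \oplus p4) \to p2) \leftrightarrow ((p5 \to p2) \to (p4 \land p2)))) \land ((((p5 \oplus p4) \land p4) \leftrightarrow \lnot (((p5 \leftrightarrow p1) \oplus p2) \leftrightarrow p2)) \lor p6)) \to (p5 \oplus p1) = F \to T = T

T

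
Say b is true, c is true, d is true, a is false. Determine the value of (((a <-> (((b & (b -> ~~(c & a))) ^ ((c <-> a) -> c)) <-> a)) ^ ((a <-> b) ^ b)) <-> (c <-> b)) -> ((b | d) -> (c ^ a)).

c & a = 1 & 0 = 0
~(c & a) = ~0 = 1
~~(c & a) = ~1 = 0
b -> ~~(c & a) = 1 -> 0 = 0
b & (b -> ~~(c & a)) = 1 & 0 = 0
c <-> a = 1 <-> 0 = 0
(c <-> a) -> c = 0 -> 1 = 1
(b & (b -> ~~(c & a))) ^ ((c <-> a) -> c) = 0 ^ 1 = 1
((b & (b -> ~~(c & a))) ^ ((c <-> a) -> c)) <-> a = 1 <-> 0 = 0
a <-> (((b & (b -> ~~(c & a))) ^ ((c <-> a) -> c)) <-> a) = 0 <-> 0 = 1
a <-> b = 0 <-> 1 = 0
(a <-> b) ^ b = 0 ^ 1 = 1
(a <-> (((b & (b -> ~~(c & a))) ^ ((c <-> a) -> c)) <-> a)) ^ ((a <-> b) ^ b) = 1 ^ 1 = 0
c <-> b = 1 <-> 1 = 1
((a <-> (((b & (b -> ~~(c & a))) ^ ((c <-> a) -> c)) <-> a)) ^ ((a <-> b) ^ b)) <-> (c <-> b) = 0 <-> 1 = 0
b | d = 1 | 1 = 1
c ^ a = 1 ^ 0 = 1
(b | d) -> (c ^ a) = 1 -> 1 = 1
(((a <-> (((b & (b -> ~~(c & a))) ^ ((c <-> a) -> c)) <-> a)) ^ ((a <-> b) ^ b)) <-> (c <-> b)) -> ((b | d) -> (c ^ a)) = 0 -> 1 = 1

1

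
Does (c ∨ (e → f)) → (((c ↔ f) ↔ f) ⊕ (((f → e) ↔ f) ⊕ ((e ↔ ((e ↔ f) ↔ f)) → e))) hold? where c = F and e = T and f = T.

e → f = T → T = T
c ∨ (e → f) = F ∨ T = T
c ↔ f = F ↔ T = F
(c ↔ f) ↔ f = F ↔ T = F
f → e = T → T = T
(f → e) ↔ f = T ↔ T = T
e ↔ f = T ↔ T = T
(e ↔ f) ↔ f = T ↔ T = T
e ↔ ((e ↔ f) ↔ f) = T ↔ T = T
(e ↔ ((e ↔ f) ↔ f)) → e = T → T = T
((f → e) ↔ f) ⊕ ((e ↔ ((e ↔ f) ↔ f)) → e) = T ⊕ T = F
((c ↔ f) ↔ f) ⊕ (((f → e) ↔ f) ⊕ ((e ↔ ((e ↔ f) ↔ f)) → e)) = F ⊕ F = F
(c ∨ (e → f)) → (((c ↔ f) ↔ f) ⊕ (((f → e) ↔ f) ⊕ ((e ↔ ((e ↔ f) ↔ f)) → e))) = T → F = F

F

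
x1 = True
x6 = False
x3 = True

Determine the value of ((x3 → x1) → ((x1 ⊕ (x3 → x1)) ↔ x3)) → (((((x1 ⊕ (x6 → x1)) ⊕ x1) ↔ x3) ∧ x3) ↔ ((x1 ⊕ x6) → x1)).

True

x3 → x1 = True → True = True
x3 → x1 = True → True = True
x1 ⊕ (x3 → x1) = True ⊕ True = False
(x1 ⊕ (x3 → x1)) ↔ x3 = False ↔ True = False
(x3 → x1) → ((x1 ⊕ (x3 → x1)) ↔ x3) = True → False = False
x6 → x1 = False → True = True
x1 ⊕ (x6 → x1) = True ⊕ True = False
(x1 ⊕ (x6 → x1)) ⊕ x1 = False ⊕ True = True
((x1 ⊕ (x6 → x1)) ⊕ x1) ↔ x3 = True ↔ True = True
(((x1 ⊕ (x6 → x1)) ⊕ x1) ↔ x3) ∧ x3 = True ∧ True = True
x1 ⊕ x6 = True ⊕ False = True
(x1 ⊕ x6) → x1 = True → True = True
((((x1 ⊕ (x6 → x1)) ⊕ x1) ↔ x3) ∧ x3) ↔ ((x1 ⊕ x6) → x1) = True ↔ True = True
((x3 → x1) → ((x1 ⊕ (x3 → x1)) ↔ x3)) → (((((x1 ⊕ (x6 → x1)) ⊕ x1) ↔ x3) ∧ x3) ↔ ((x1 ⊕ x6) → x1)) = False → True = True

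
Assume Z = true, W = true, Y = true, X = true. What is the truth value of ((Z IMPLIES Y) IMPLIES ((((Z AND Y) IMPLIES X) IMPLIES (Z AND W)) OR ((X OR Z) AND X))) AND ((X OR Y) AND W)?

Z IMPLIES Y = true IMPLIES true = true
Z AND Y = true AND true = true
(Z AND Y) IMPLIES X = true IMPLIES true = true
Z AND W = true AND true = true
((Z AND Y) IMPLIES X) IMPLIES (Z AND W) = true IMPLIES true = true
X OR Z = true OR true = true
(X OR Z) AND X = true AND true = true
(((Z AND Y) IMPLIES X) IMPLIES (Z AND W)) OR ((X OR Z) AND X) = true OR true = true
(Z IMPLIES Y) IMPLIES ((((Z AND Y) IMPLIES X) IMPLIES (Z AND W)) OR ((X OR Z) AND X)) = true IMPLIES true = true
X OR Y = true OR true = true
(X OR Y) AND W = true AND true = true
((Z IMPLIES Y) IMPLIES ((((Z AND Y) IMPLIES X) IMPLIES (Z AND W)) OR ((X OR Z) AND X))) AND ((X OR Y) AND W) = true AND true = true

true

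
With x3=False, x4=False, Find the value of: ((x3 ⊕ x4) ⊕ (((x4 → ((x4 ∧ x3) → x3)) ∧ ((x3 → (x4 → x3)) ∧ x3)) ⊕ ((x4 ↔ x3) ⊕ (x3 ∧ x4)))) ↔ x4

False

x3 ⊕ x4 = False ⊕ False = False
x4 ∧ x3 = False ∧ False = False
(x4 ∧ x3) → x3 = False → False = True
x4 → ((x4 ∧ x3) → x3) = False → True = True
x4 → x3 = False → False = True
x3 → (x4 → x3) = False → True = True
(x3 → (x4 → x3)) ∧ x3 = True ∧ False = False
(x4 → ((x4 ∧ x3) → x3)) ∧ ((x3 → (x4 → x3)) ∧ x3) = True ∧ False = False
x4 ↔ x3 = False ↔ False = True
x3 ∧ x4 = False ∧ False = False
(x4 ↔ x3) ⊕ (x3 ∧ x4) = True ⊕ False = True
((x4 → ((x4 ∧ x3) → x3)) ∧ ((x3 → (x4 → x3)) ∧ x3)) ⊕ ((x4 ↔ x3) ⊕ (x3 ∧ x4)) = False ⊕ True = True
(x3 ⊕ x4) ⊕ (((x4 → ((x4 ∧ x3) → x3)) ∧ ((x3 → (x4 → x3)) ∧ x3)) ⊕ ((x4 ↔ x3) ⊕ (x3 ∧ x4))) = False ⊕ True = True
((x3 ⊕ x4) ⊕ (((x4 → ((x4 ∧ x3) → x3)) ∧ ((x3 → (x4 → x3)) ∧ x3)) ⊕ ((x4 ↔ x3) ⊕ (x3 ∧ x4)))) ↔ x4 = True ↔ False = False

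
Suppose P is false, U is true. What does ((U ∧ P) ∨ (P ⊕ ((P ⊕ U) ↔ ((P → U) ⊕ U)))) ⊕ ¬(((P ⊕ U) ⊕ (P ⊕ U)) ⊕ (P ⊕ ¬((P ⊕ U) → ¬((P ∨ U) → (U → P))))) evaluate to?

U ∧ P = T ∧ F = F
P ⊕ U = F ⊕ T = T
P → U = F → T = T
(P → U) ⊕ U = T ⊕ T = F
(P ⊕ U) ↔ ((P → U) ⊕ U) = T ↔ F = F
P ⊕ ((P ⊕ U) ↔ ((P → U) ⊕ U)) = F ⊕ F = F
(U ∧ P) ∨ (P ⊕ ((P ⊕ U) ↔ ((P → U) ⊕ U))) = F ∨ F = F
P ⊕ U = F ⊕ T = T
P ⊕ U = F ⊕ T = T
(P ⊕ U) ⊕ (P ⊕ U) = T ⊕ T = F
P ⊕ U = F ⊕ T = T
P ∨ U = F ∨ T = T
U → P = T → F = F
(P ∨ U) → (U → P) = T → F = F
¬((P ∨ U) → (U → P)) = ¬F = T
(P ⊕ U) → ¬((P ∨ U) → (U → P)) = T → T = T
¬((P ⊕ U) → ¬((P ∨ U) → (U → P))) = ¬T = F
P ⊕ ¬((P ⊕ U) → ¬((P ∨ U) → (U → P))) = F ⊕ F = F
((P ⊕ U) ⊕ (P ⊕ U)) ⊕ (P ⊕ ¬((P ⊕ U) → ¬((P ∨ U) → (U → P)))) = F ⊕ F = F
¬(((P ⊕ U) ⊕ (P ⊕ U)) ⊕ (P ⊕ ¬((P ⊕ U) → ¬((P ∨ U) → (U → P))))) = ¬F = T
((U ∧ P) ∨ (P ⊕ ((P ⊕ U) ↔ ((P → U) ⊕ U)))) ⊕ ¬(((P ⊕ U) ⊕ (P ⊕ U)) ⊕ (P ⊕ ¬((P ⊕ U) → ¬((P ∨ U) → (U → P))))) = F ⊕ T = T

T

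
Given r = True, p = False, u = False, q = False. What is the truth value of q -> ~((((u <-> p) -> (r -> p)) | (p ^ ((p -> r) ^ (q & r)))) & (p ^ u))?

u <-> p = False <-> False = True
r -> p = True -> False = False
(u <-> p) -> (r -> p) = True -> False = False
p -> r = False -> True = True
q & r = False & True = False
(p -> r) ^ (q & r) = True ^ False = True
p ^ ((p -> r) ^ (q & r)) = False ^ True = True
((u <-> p) -> (r -> p)) | (p ^ ((p -> r) ^ (q & r))) = False | True = True
p ^ u = False ^ False = False
(((u <-> p) -> (r -> p)) | (p ^ ((p -> r) ^ (q & r)))) & (p ^ u) = True & False = False
~((((u <-> p) -> (r -> p)) | (p ^ ((p -> r) ^ (q & r)))) & (p ^ u)) = ~False = True
q -> ~((((u <-> p) -> (r -> p)) | (p ^ ((p -> r) ^ (q & r)))) & (p ^ u)) = False -> True = True

True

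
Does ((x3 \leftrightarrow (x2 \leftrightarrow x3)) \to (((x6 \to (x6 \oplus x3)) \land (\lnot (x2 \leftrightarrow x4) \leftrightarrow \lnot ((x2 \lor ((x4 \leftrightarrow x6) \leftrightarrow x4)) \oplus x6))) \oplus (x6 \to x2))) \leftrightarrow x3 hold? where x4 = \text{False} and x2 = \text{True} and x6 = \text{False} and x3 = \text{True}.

Substituting x4=\text{False}, x2=\text{True}, x6=\text{False}, x3=\text{True}:
x2 \leftrightarrow x3 = \text{True} \leftrightarrow \text{True} = \text{True}
x3 \leftrightarrow (x2 \leftrightarrow x3) = \text{True} \leftrightarrow \text{True} = \text{True}
x6 \oplus x3 = \text{False} \oplus \text{True} = \text{True}
x6 \to (x6 \oplus x3) = \text{False} \to \text{True} = \text{True}
x2 \leftrightarrow x4 = \text{True} \leftrightarrow \text{False} = \text{False}
\lnot (x2 \leftrightarrow x4) = \lnot \text{False} = \text{True}
x4 \leftrightarrow x6 = \text{False} \leftrightarrow \text{False} = \text{True}
(x4 \leftrightarrow x6) \leftrightarrow x4 = \text{True} \leftrightarrow \text{False} = \text{False}
x2 \lor ((x4 \leftrightarrow x6) \leftrightarrow x4) = \text{True} \lor \text{False} = \text{True}
(x2 \lor ((x4 \leftrightarrow x6) \leftrightarrow x4)) \oplus x6 = \text{True} \oplus \text{False} = \text{True}
\lnot ((x2 \lor ((x4 \leftrightarrow x6) \leftrightarrow x4)) \oplus x6) = \lnot \text{True} = \text{False}
\lnot (x2 \leftrightarrow x4) \leftrightarrow \lnot ((x2 \lor ((x4 \leftrightarrow x6) \leftrightarrow x4)) \oplus x6) = \text{True} \leftrightarrow \text{False} = \text{False}
(x6 \to (x6 \oplus x3)) \land (\lnot (x2 \leftrightarrow x4) \leftrightarrow \lnot ((x2 \lor ((x4 \leftrightarrow x6) \leftrightarrow x4)) \oplus x6)) = \text{True} \land \text{False} = \text{False}
x6 \to x2 = \text{False} \to \text{True} = \text{True}
((x6 \to (x6 \oplus x3)) \land (\lnot (x2 \leftrightarrow x4) \leftrightarrow \lnot ((x2 \lor ((x4 \leftrightarrow x6) \leftrightarrow x4)) \oplus x6))) \oplus (x6 \to x2) = \text{False} \oplus \text{True} = \text{True}
(x3 \leftrightarrow (x2 \leftrightarrow x3)) \to (((x6 \to (x6 \oplus x3)) \land (\lnot (x2 \leftrightarrow x4) \leftrightarrow \lnot ((x2 \lor ((x4 \leftrightarrow x6) \leftrightarrow x4)) \oplus x6))) \oplus (x6 \to x2)) = \text{True} \to \text{True} = \text{True}
((x3 \leftrightarrow (x2 \leftrightarrow x3)) \to (((x6 \to (x6 \oplus x3)) \land (\lnot (x2 \leftrightarrow x4) \leftrightarrow \lnot ((x2 \lor ((x4 \leftrightarrow x6) \leftrightarrow x4)) \oplus x6))) \oplus (x6 \to x2))) \leftrightarrow x3 = \text{True} \leftrightarrow \text{True} = \text{True}

\text{True}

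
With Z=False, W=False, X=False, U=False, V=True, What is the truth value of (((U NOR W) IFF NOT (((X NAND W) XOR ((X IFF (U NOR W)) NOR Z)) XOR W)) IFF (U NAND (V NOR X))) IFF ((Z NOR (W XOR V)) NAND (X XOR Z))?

Substituting Z=False, W=False, X=False, U=False, V=True:
U NOR W = False NOR False = True
X NAND W = False NAND False = True
U NOR W = False NOR False = True
X IFF (U NOR W) = False IFF True = False
(X IFF (U NOR W)) NOR Z = False NOR False = True
(X NAND W) XOR ((X IFF (U NOR W)) NOR Z) = True XOR True = False
((X NAND W) XOR ((X IFF (U NOR W)) NOR Z)) XOR W = False XOR False = False
NOT (((X NAND W) XOR ((X IFF (U NOR W)) NOR Z)) XOR W) = NOT False = True
(U NOR W) IFF NOT (((X NAND W) XOR ((X IFF (U NOR W)) NOR Z)) XOR W) = True IFF True = True
V NOR X = True NOR False = False
U NAND (V NOR X) = False NAND False = True
((U NOR W) IFF NOT (((X NAND W) XOR ((X IFF (U NOR W)) NOR Z)) XOR W)) IFF (U NAND (V NOR X)) = True IFF True = True
W XOR V = False XOR True = True
Z NOR (W XOR V) = False NOR True = False
X XOR Z = False XOR False = False
(Z NOR (W XOR V)) NAND (X XOR Z) = False NAND False = True
(((U NOR W) IFF NOT (((X NAND W) XOR ((X IFF (U NOR W)) NOR Z)) XOR W)) IFF (U NAND (V NOR X))) IFF ((Z NOR (W XOR V)) NAND (X XOR Z)) = True IFF True = True

True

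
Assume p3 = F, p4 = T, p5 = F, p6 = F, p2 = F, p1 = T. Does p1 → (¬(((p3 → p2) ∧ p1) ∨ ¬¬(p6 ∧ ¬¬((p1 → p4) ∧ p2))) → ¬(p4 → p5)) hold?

T

p3 → p2 = F → F = T
(p3 → p2) ∧ p1 = T ∧ T = T
p1 → p4 = T → T = T
(p1 → p4) ∧ p2 = T ∧ F = F
¬((p1 → p4) ∧ p2) = ¬F = T
¬¬((p1 → p4) ∧ p2) = ¬T = F
p6 ∧ ¬¬((p1 → p4) ∧ p2) = F ∧ F = F
¬(p6 ∧ ¬¬((p1 → p4) ∧ p2)) = ¬F = T
¬¬(p6 ∧ ¬¬((p1 → p4) ∧ p2)) = ¬T = F
((p3 → p2) ∧ p1) ∨ ¬¬(p6 ∧ ¬¬((p1 → p4) ∧ p2)) = T ∨ F = T
¬(((p3 → p2) ∧ p1) ∨ ¬¬(p6 ∧ ¬¬((p1 → p4) ∧ p2))) = ¬T = F
p4 → p5 = T → F = F
¬(p4 → p5) = ¬F = T
¬(((p3 → p2) ∧ p1) ∨ ¬¬(p6 ∧ ¬¬((p1 → p4) ∧ p2))) → ¬(p4 → p5) = F → T = T
p1 → (¬(((p3 → p2) ∧ p1) ∨ ¬¬(p6 ∧ ¬¬((p1 → p4) ∧ p2))) → ¬(p4 → p5)) = T → T = T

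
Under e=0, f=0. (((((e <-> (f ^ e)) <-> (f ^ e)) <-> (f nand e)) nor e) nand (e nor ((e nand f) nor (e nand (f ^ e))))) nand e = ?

f ^ e = 0 ^ 0 = 0
e <-> (f ^ e) = 0 <-> 0 = 1
f ^ e = 0 ^ 0 = 0
(e <-> (f ^ e)) <-> (f ^ e) = 1 <-> 0 = 0
f nand e = 0 nand 0 = 1
((e <-> (f ^ e)) <-> (f ^ e)) <-> (f nand e) = 0 <-> 1 = 0
(((e <-> (f ^ e)) <-> (f ^ e)) <-> (f nand e)) nor e = 0 nor 0 = 1
e nand f = 0 nand 0 = 1
f ^ e = 0 ^ 0 = 0
e nand (f ^ e) = 0 nand 0 = 1
(e nand f) nor (e nand (f ^ e)) = 1 nor 1 = 0
e nor ((e nand f) nor (e nand (f ^ e))) = 0 nor 0 = 1
((((e <-> (f ^ e)) <-> (f ^ e)) <-> (f nand e)) nor e) nand (e nor ((e nand f) nor (e nand (f ^ e)))) = 1 nand 1 = 0
(((((e <-> (f ^ e)) <-> (f ^ e)) <-> (f nand e)) nor e) nand (e nor ((e nand f) nor (e nand (f ^ e))))) nand e = 0 nand 0 = 1

1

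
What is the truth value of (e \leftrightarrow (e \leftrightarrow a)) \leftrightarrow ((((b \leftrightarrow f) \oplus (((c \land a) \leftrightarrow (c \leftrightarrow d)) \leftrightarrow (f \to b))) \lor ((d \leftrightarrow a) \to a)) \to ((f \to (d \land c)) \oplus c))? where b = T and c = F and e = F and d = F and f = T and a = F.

e \leftrightarrow a = F \leftrightarrow F = T
e \leftrightarrow (e \leftrightarrow a) = F \leftrightarrow T = F
b \leftrightarrow f = T \leftrightarrow T = T
c \land a = F \land F = F
c \leftrightarrow d = F \leftrightarrow F = T
(c \land a) \leftrightarrow (c \leftrightarrow d) = F \leftrightarrow T = F
f \to b = T \to T = T
((c \land a) \leftrightarrow (c \leftrightarrow d)) \leftrightarrow (f \to b) = F \leftrightarrow T = F
(b \leftrightarrow f) \oplus (((c \land a) \leftrightarrow (c \leftrightarrow d)) \leftrightarrow (f \to b)) = T \oplus F = T
d \leftrightarrow a = F \leftrightarrow F = T
(d \leftrightarrow a) \to a = T \to F = F
((b \leftrightarrow f) \oplus (((c \land a) \leftrightarrow (c \leftrightarrow d)) \leftrightarrow (f \to b))) \lor ((d \leftrightarrow a) \to a) = T \lor F = T
d \land c = F \land F = F
f \to (d \land c) = T \to F = F
(f \to (d \land c)) \oplus c = F \oplus F = F
(((b \leftrightarrow f) \oplus (((c \land a) \leftrightarrow (c \leftrightarrow d)) \leftrightarrow (f \to b))) \lor ((d \leftrightarrow a) \to a)) \to ((f \to (d \land c)) \oplus c) = T \to F = F
(e \leftrightarrow (e \leftrightarrow a)) \leftrightarrow ((((b \leftrightarrow f) \oplus (((c \land a) \leftrightarrow (c \leftrightarrow d)) \leftrightarrow (f \to b))) \lor ((d \leftrightarrow a) \to a)) \to ((f \to (d \land c)) \oplus c)) = F \leftrightarrow F = T

T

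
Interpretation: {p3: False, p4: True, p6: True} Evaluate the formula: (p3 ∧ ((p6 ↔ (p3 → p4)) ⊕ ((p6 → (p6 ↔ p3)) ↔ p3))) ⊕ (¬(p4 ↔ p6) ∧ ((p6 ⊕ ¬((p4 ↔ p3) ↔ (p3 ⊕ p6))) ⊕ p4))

False

p3 → p4 = False → True = True
p6 ↔ (p3 → p4) = True ↔ True = True
p6 ↔ p3 = True ↔ False = False
p6 → (p6 ↔ p3) = True → False = False
(p6 → (p6 ↔ p3)) ↔ p3 = False ↔ False = True
(p6 ↔ (p3 → p4)) ⊕ ((p6 → (p6 ↔ p3)) ↔ p3) = True ⊕ True = False
p3 ∧ ((p6 ↔ (p3 → p4)) ⊕ ((p6 → (p6 ↔ p3)) ↔ p3)) = False ∧ False = False
p4 ↔ p6 = True ↔ True = True
¬(p4 ↔ p6) = ¬True = False
p4 ↔ p3 = True ↔ False = False
p3 ⊕ p6 = False ⊕ True = True
(p4 ↔ p3) ↔ (p3 ⊕ p6) = False ↔ True = False
¬((p4 ↔ p3) ↔ (p3 ⊕ p6)) = ¬False = True
p6 ⊕ ¬((p4 ↔ p3) ↔ (p3 ⊕ p6)) = True ⊕ True = False
(p6 ⊕ ¬((p4 ↔ p3) ↔ (p3 ⊕ p6))) ⊕ p4 = False ⊕ True = True
¬(p4 ↔ p6) ∧ ((p6 ⊕ ¬((p4 ↔ p3) ↔ (p3 ⊕ p6))) ⊕ p4) = False ∧ True = False
(p3 ∧ ((p6 ↔ (p3 → p4)) ⊕ ((p6 → (p6 ↔ p3)) ↔ p3))) ⊕ (¬(p4 ↔ p6) ∧ ((p6 ⊕ ¬((p4 ↔ p3) ↔ (p3 ⊕ p6))) ⊕ p4)) = False ⊕ False = False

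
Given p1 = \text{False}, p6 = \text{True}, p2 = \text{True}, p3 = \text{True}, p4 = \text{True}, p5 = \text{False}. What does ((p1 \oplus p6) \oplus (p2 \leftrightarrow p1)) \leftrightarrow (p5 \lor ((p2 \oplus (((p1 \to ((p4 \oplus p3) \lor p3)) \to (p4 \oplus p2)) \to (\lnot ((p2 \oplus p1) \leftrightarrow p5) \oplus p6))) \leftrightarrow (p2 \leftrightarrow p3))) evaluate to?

\text{False}

p1 \oplus p6 = \text{False} \oplus \text{True} = \text{True}
p2 \leftrightarrow p1 = \text{True} \leftrightarrow \text{False} = \text{False}
(p1 \oplus p6) \oplus (p2 \leftrightarrow p1) = \text{True} \oplus \text{False} = \text{True}
p4 \oplus p3 = \text{True} \oplus \text{True} = \text{False}
(p4 \oplus p3) \lor p3 = \text{False} \lor \text{True} = \text{True}
p1 \to ((p4 \oplus p3) \lor p3) = \text{False} \to \text{True} = \text{True}
p4 \oplus p2 = \text{True} \oplus \text{True} = \text{False}
(p1 \to ((p4 \oplus p3) \lor p3)) \to (p4 \oplus p2) = \text{True} \to \text{False} = \text{False}
p2 \oplus p1 = \text{True} \oplus \text{False} = \text{True}
(p2 \oplus p1) \leftrightarrow p5 = \text{True} \leftrightarrow \text{False} = \text{False}
\lnot ((p2 \oplus p1) \leftrightarrow p5) = \lnot \text{False} = \text{True}
\lnot ((p2 \oplus p1) \leftrightarrow p5) \oplus p6 = \text{True} \oplus \text{True} = \text{False}
((p1 \to ((p4 \oplus p3) \lor p3)) \to (p4 \oplus p2)) \to (\lnot ((p2 \oplus p1) \leftrightarrow p5) \oplus p6) = \text{False} \to \text{False} = \text{True}
p2 \oplus (((p1 \to ((p4 \oplus p3) \lor p3)) \to (p4 \oplus p2)) \to (\lnot ((p2 \oplus p1) \leftrightarrow p5) \oplus p6)) = \text{True} \oplus \text{True} = \text{False}
p2 \leftrightarrow p3 = \text{True} \leftrightarrow \text{True} = \text{True}
(p2 \oplus (((p1 \to ((p4 \oplus p3) \lor p3)) \to (p4 \oplus p2)) \to (\lnot ((p2 \oplus p1) \leftrightarrow p5) \oplus p6))) \leftrightarrow (p2 \leftrightarrow p3) = \text{False} \leftrightarrow \text{True} = \text{False}
p5 \lor ((p2 \oplus (((p1 \to ((p4 \oplus p3) \lor p3)) \to (p4 \oplus p2)) \to (\lnot ((p2 \oplus p1) \leftrightarrow p5) \oplus p6))) \leftrightarrow (p2 \leftrightarrow p3)) = \text{False} \lor \text{False} = \text{False}
((p1 \oplus p6) \oplus (p2 \leftrightarrow p1)) \leftrightarrow (p5 \lor ((p2 \oplus (((p1 \to ((p4 \oplus p3) \lor p3)) \to (p4 \oplus p2)) \to (\lnot ((p2 \oplus p1) \leftrightarrow p5) \oplus p6))) \leftrightarrow (p2 \leftrightarrow p3))) = \text{True} \leftrightarrow \text{False} = \text{False}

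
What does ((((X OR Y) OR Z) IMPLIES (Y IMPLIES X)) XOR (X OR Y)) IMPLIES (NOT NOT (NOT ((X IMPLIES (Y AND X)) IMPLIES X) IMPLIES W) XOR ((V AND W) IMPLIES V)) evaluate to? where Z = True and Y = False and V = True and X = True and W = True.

True

Substituting Z=True, Y=False, V=True, X=True, W=True:
X OR Y = True OR False = True
(X OR Y) OR Z = True OR True = True
Y IMPLIES X = False IMPLIES True = True
((X OR Y) OR Z) IMPLIES (Y IMPLIES X) = True IMPLIES True = True
X OR Y = True OR False = True
(((X OR Y) OR Z) IMPLIES (Y IMPLIES X)) XOR (X OR Y) = True XOR True = False
Y AND X = False AND True = False
X IMPLIES (Y AND X) = True IMPLIES False = False
(X IMPLIES (Y AND X)) IMPLIES X = False IMPLIES True = True
NOT ((X IMPLIES (Y AND X)) IMPLIES X) = NOT True = False
NOT ((X IMPLIES (Y AND X)) IMPLIES X) IMPLIES W = False IMPLIES True = True
NOT (NOT ((X IMPLIES (Y AND X)) IMPLIES X) IMPLIES W) = NOT True = False
NOT NOT (NOT ((X IMPLIES (Y AND X)) IMPLIES X) IMPLIES W) = NOT False = True
V AND W = True AND True = True
(V AND W) IMPLIES V = True IMPLIES True = True
NOT NOT (NOT ((X IMPLIES (Y AND X)) IMPLIES X) IMPLIES W) XOR ((V AND W) IMPLIES V) = True XOR True = False
((((X OR Y) OR Z) IMPLIES (Y IMPLIES X)) XOR (X OR Y)) IMPLIES (NOT NOT (NOT ((X IMPLIES (Y AND X)) IMPLIES X) IMPLIES W) XOR ((V AND W) IMPLIES V)) = False IMPLIES False = True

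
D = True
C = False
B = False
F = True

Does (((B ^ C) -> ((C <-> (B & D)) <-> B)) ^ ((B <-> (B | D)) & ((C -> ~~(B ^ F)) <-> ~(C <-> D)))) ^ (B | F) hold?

False

Substituting D=True, C=False, B=False, F=True:
B ^ C = False ^ False = False
B & D = False & True = False
C <-> (B & D) = False <-> False = True
(C <-> (B & D)) <-> B = True <-> False = False
(B ^ C) -> ((C <-> (B & D)) <-> B) = False -> False = True
B | D = False | True = True
B <-> (B | D) = False <-> True = False
B ^ F = False ^ True = True
~(B ^ F) = ~True = False
~~(B ^ F) = ~False = True
C -> ~~(B ^ F) = False -> True = True
C <-> D = False <-> True = False
~(C <-> D) = ~False = True
(C -> ~~(B ^ F)) <-> ~(C <-> D) = True <-> True = True
(B <-> (B | D)) & ((C -> ~~(B ^ F)) <-> ~(C <-> D)) = False & True = False
((B ^ C) -> ((C <-> (B & D)) <-> B)) ^ ((B <-> (B | D)) & ((C -> ~~(B ^ F)) <-> ~(C <-> D))) = True ^ False = True
B | F = False | True = True
(((B ^ C) -> ((C <-> (B & D)) <-> B)) ^ ((B <-> (B | D)) & ((C -> ~~(B ^ F)) <-> ~(C <-> D)))) ^ (B | F) = True ^ True = False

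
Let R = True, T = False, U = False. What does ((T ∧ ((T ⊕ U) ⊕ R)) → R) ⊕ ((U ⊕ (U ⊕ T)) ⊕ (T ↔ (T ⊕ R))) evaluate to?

True

T ⊕ U = False ⊕ False = False
(T ⊕ U) ⊕ R = False ⊕ True = True
T ∧ ((T ⊕ U) ⊕ R) = False ∧ True = False
(T ∧ ((T ⊕ U) ⊕ R)) → R = False → True = True
U ⊕ T = False ⊕ False = False
U ⊕ (U ⊕ T) = False ⊕ False = False
T ⊕ R = False ⊕ True = True
T ↔ (T ⊕ R) = False ↔ True = False
(U ⊕ (U ⊕ T)) ⊕ (T ↔ (T ⊕ R)) = False ⊕ False = False
((T ∧ ((T ⊕ U) ⊕ R)) → R) ⊕ ((U ⊕ (U ⊕ T)) ⊕ (T ↔ (T ⊕ R))) = True ⊕ False = True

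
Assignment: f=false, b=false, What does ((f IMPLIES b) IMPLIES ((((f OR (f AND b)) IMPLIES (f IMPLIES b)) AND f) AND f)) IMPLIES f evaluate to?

true

f IMPLIES b = false IMPLIES false = true
f AND b = false AND false = false
f OR (f AND b) = false OR false = false
f IMPLIES b = false IMPLIES false = true
(f OR (f AND b)) IMPLIES (f IMPLIES b) = false IMPLIES true = true
((f OR (f AND b)) IMPLIES (f IMPLIES b)) AND f = true AND false = false
(((f OR (f AND b)) IMPLIES (f IMPLIES b)) AND f) AND f = false AND false = false
(f IMPLIES b) IMPLIES ((((f OR (f AND b)) IMPLIES (f IMPLIES b)) AND f) AND f) = true IMPLIES false = false
((f IMPLIES b) IMPLIES ((((f OR (f AND b)) IMPLIES (f IMPLIES b)) AND f) AND f)) IMPLIES f = false IMPLIES false = true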